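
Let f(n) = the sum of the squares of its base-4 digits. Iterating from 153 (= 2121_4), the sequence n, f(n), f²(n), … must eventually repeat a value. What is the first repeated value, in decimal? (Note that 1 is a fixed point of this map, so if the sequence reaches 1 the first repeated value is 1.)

153 = (2,1,2,1)_4 → 2² + 1² + 2² + 1² = 10
10 = (2,2)_4 → 2² + 2² = 8
8 = (2,0)_4 → 2² + 0² = 4
4 = (1,0)_4 → 1² + 0² = 1  — reached the fixed point 1.
1 → 1, so 1 is the first repeated value.

1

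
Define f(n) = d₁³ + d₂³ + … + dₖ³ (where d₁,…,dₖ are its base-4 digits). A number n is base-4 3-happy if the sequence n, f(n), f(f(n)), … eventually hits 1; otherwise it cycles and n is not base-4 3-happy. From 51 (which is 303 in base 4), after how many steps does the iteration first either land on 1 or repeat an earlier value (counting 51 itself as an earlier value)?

51 = (3,0,3)_4 → 3³ + 0³ + 3³ = 27 + 0 + 27 = 54
54 = (3,1,2)_4 → 3³ + 1³ + 2³ = 27 + 1 + 8 = 36
36 = (2,1,0)_4 → 2³ + 1³ + 0³ = 8 + 1 + 0 = 9
9 = (2,1)_4 → 2³ + 1³ = 8 + 1 = 9  — 9 repeats.
That took 4 steps.

4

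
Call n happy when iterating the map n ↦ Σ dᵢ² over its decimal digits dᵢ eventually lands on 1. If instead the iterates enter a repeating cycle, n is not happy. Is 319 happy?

319 → 3² + 1² + 9² = 91
91 → 9² + 1² = 82
82 → 8² + 2² = 68
68 → 6² + 8² = 100
100 → 1² + 0² + 0² = 1  — reached 1.

happy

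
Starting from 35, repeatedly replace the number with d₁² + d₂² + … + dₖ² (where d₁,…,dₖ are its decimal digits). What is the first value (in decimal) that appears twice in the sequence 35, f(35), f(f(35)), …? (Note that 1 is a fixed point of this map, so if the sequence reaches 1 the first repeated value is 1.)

35 → 3² + 5² = 34
34 → 3² + 4² = 25
25 → 2² + 5² = 29
29 → 2² + 9² = 85
85 → 8² + 5² = 89
89 → 8² + 9² = 145
145 → 1² + 4² + 5² = 42
42 → 4² + 2² = 20
20 → 2² + 0² = 4
4 → 4² = 16
16 → 1² + 6² = 37
37 → 3² + 7² = 58
58 → 5² + 8² = 89  — 89 already appeared earlier.

89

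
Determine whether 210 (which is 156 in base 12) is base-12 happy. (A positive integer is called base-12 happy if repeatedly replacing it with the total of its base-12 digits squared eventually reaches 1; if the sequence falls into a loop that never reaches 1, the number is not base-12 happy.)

not base-12 happy

210 = (1,5,6)_12 → 1² + 5² + 6² = 62
62 = (5,2)_12 → 5² + 2² = 29
29 = (2,5)_12 → 2² + 5² = 29  — 29 already seen; the sequence cycles without reaching 1.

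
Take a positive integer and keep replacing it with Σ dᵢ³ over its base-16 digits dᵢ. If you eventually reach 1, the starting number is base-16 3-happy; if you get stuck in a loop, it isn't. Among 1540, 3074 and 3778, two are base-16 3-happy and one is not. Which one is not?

3074

1540: 1540 → 280 → 514 → 16 → 1  — reaches 1 (base-16 3-happy)
3074: 3074 → 1736 → 2456 → 1970 → 1682 → 953 → 2087 → 863 → 3527 → 4268 → 2729 → 2729  — repeats 2729 (not base-16 3-happy)
3778: 3778 → 4480 → 514 → 16 → 1  — reaches 1 (base-16 3-happy)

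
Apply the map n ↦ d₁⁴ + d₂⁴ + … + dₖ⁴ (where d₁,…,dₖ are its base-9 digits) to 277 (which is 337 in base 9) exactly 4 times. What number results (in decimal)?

243

277 = (3,3,7)_9 → 3⁴ + 3⁴ + 7⁴ = 2563
2563 = (3,4,5,7)_9 → 3⁴ + 4⁴ + 5⁴ + 7⁴ = 3363
3363 = (4,5,4,6)_9 → 4⁴ + 5⁴ + 4⁴ + 6⁴ = 2433
2433 = (3,3,0,3)_9 → 3⁴ + 3⁴ + 0⁴ + 3⁴ = 243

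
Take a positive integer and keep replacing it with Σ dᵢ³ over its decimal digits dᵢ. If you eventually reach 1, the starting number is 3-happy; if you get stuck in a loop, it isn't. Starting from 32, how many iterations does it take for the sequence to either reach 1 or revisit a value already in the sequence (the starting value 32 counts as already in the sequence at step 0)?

32 → 3³ + 2³ = 35
35 → 3³ + 5³ = 152
152 → 1³ + 5³ + 2³ = 134
134 → 1³ + 3³ + 4³ = 92
92 → 9³ + 2³ = 737
737 → 7³ + 3³ + 7³ = 713
713 → 7³ + 1³ + 3³ = 371
371 → 3³ + 7³ + 1³ = 371  — 371 repeats.
That took 8 steps.

8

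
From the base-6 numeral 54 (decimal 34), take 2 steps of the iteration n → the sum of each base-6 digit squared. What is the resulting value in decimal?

26

34 = (5,4)_6 → 5² + 4² = 25 + 16 = 41
41 = (1,0,5)_6 → 1² + 0² + 5² = 1 + 0 + 25 = 26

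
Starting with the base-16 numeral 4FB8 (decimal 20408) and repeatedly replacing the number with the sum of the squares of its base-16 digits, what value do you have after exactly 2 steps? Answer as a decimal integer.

201

20408 = (4,15,11,8)_16 → 426
426 = (1,10,10)_16 → 201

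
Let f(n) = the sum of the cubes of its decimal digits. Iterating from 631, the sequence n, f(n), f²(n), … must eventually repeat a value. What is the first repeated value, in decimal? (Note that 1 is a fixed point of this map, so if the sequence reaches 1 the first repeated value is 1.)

244

631 → 6³ + 3³ + 1³ = 216 + 27 + 1 = 244
244 → 2³ + 4³ + 4³ = 8 + 64 + 64 = 136
136 → 1³ + 3³ + 6³ = 1 + 27 + 216 = 244  — 244 already appeared earlier.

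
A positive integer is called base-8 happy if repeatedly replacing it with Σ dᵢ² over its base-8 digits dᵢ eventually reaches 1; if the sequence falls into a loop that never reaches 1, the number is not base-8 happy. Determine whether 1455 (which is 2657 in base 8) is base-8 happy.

1455 = (2,6,5,7)_8 → 2² + 6² + 5² + 7² = 114
114 = (1,6,2)_8 → 1² + 6² + 2² = 41
41 = (5,1)_8 → 5² + 1² = 26
26 = (3,2)_8 → 3² + 2² = 13
13 = (1,5)_8 → 1² + 5² = 26  — 26 already seen; the sequence cycles without reaching 1.

not base-8 happy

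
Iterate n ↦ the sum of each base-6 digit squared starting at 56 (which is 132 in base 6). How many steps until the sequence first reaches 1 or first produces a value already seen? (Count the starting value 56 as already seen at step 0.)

11

56 = (1,3,2)_6 → 1² + 3² + 2² = 1 + 9 + 4 = 14
14 = (2,2)_6 → 2² + 2² = 4 + 4 = 8
8 = (1,2)_6 → 1² + 2² = 1 + 4 = 5
5 = (5)_6 → 5² = 25
25 = (4,1)_6 → 4² + 1² = 16 + 1 = 17
17 = (2,5)_6 → 2² + 5² = 4 + 25 = 29
29 = (4,5)_6 → 4² + 5² = 16 + 25 = 41
41 = (1,0,5)_6 → 1² + 0² + 5² = 1 + 0 + 25 = 26
26 = (4,2)_6 → 4² + 2² = 16 + 4 = 20
20 = (3,2)_6 → 3² + 2² = 9 + 4 = 13
13 = (2,1)_6 → 2² + 1² = 4 + 1 = 5  — 5 repeats.
That took 11 steps.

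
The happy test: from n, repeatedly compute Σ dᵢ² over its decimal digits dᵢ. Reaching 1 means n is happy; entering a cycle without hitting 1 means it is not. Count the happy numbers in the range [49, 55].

49: 49 → 97 → 130 → 10 → 1  — happy
50: 50 → 25 → 29 → 85 → 89 → 145 → 42 → 20 → 4 → 16 → 37 → 58 → 89  — not happy
51: 51 → 26 → 40 → 16 → 37 → 58 → 89 → 145 → 42 → 20 → 4 → 16  — not happy
52: 52 → 29 → 85 → 89 → 145 → 42 → 20 → 4 → 16 → 37 → 58 → 89  — not happy
53: 53 → 34 → 25 → 29 → 85 → 89 → 145 → 42 → 20 → 4 → 16 → 37 → 58 → 89  — not happy
54: 54 → 41 → 17 → 50 → 25 → 29 → 85 → 89 → 145 → 42 → 20 → 4 → 16 → 37 → 58 → 89  — not happy
55: 55 → 50 → 25 → 29 → 85 → 89 → 145 → 42 → 20 → 4 → 16 → 37 → 58 → 89  — not happy
happy: 49

1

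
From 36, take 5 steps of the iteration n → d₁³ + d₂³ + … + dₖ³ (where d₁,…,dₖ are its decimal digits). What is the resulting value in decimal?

36 → 3³ + 6³ = 27 + 216 = 243
243 → 2³ + 4³ + 3³ = 8 + 64 + 27 = 99
99 → 9³ + 9³ = 729 + 729 = 1458
1458 → 1³ + 4³ + 5³ + 8³ = 1 + 64 + 125 + 512 = 702
702 → 7³ + 0³ + 2³ = 343 + 0 + 8 = 351

351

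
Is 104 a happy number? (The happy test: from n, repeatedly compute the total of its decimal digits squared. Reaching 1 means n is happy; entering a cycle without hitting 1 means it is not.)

104 → 1² + 0² + 4² = 1 + 0 + 16 = 17
17 → 1² + 7² = 1 + 49 = 50
50 → 5² + 0² = 25 + 0 = 25
25 → 2² + 5² = 4 + 25 = 29
29 → 2² + 9² = 4 + 81 = 85
85 → 8² + 5² = 64 + 25 = 89
89 → 8² + 9² = 64 + 81 = 145
145 → 1² + 4² + 5² = 1 + 16 + 25 = 42
42 → 4² + 2² = 16 + 4 = 20
20 → 2² + 0² = 4 + 0 = 4
4 → 4² = 16
16 → 1² + 6² = 1 + 36 = 37
37 → 3² + 7² = 9 + 49 = 58
58 → 5² + 8² = 25 + 64 = 89  — 89 already seen; the sequence cycles without reaching 1.

not happy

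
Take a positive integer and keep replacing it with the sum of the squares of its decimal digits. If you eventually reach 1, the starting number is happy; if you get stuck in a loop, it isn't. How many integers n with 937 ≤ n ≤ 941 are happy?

937: 937 → 139 → 91 → 82 → 68 → 100 → 1  — happy
938: 938 → 154 → 42 → 20 → 4 → 16 → 37 → 58 → 89 → 145 → 42  — not happy
939: 939 → 171 → 51 → 26 → 40 → 16 → 37 → 58 → 89 → 145 → 42 → 20 → 4 → 16  — not happy
940: 940 → 97 → 130 → 10 → 1  — happy
941: 941 → 98 → 145 → 42 → 20 → 4 → 16 → 37 → 58 → 89 → 145  — not happy
happy: 937, 940

2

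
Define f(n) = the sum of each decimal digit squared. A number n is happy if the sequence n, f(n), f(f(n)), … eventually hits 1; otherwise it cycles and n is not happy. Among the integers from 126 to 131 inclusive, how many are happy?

2

126: 126 → 41 → 17 → 50 → 25 → 29 → 85 → 89 → 145 → 42 → 20 → 4 → 16 → 37 → 58 → 89  — not happy
127: 127 → 54 → 41 → 17 → 50 → 25 → 29 → 85 → 89 → 145 → 42 → 20 → 4 → 16 → 37 → 58 → 89  — not happy
128: 128 → 69 → 117 → 51 → 26 → 40 → 16 → 37 → 58 → 89 → 145 → 42 → 20 → 4 → 16  — not happy
129: 129 → 86 → 100 → 1  — happy
130: 130 → 10 → 1  — happy
131: 131 → 11 → 2 → 4 → 16 → 37 → 58 → 89 → 145 → 42 → 20 → 4  — not happy
happy: 129, 130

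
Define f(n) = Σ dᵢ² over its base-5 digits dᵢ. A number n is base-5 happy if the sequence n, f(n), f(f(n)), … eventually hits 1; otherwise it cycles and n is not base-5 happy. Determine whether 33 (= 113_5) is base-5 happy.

33 = (1,1,3)_5 → 1² + 1² + 3² = 11
11 = (2,1)_5 → 2² + 1² = 5
5 = (1,0)_5 → 1² + 0² = 1  — reached 1.

base-5 happy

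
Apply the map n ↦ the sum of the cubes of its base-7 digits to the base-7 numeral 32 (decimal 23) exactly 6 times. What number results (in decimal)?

137

23 = (3,2)_7 → 3³ + 2³ = 27 + 8 = 35
35 = (5,0)_7 → 5³ + 0³ = 125 + 0 = 125
125 = (2,3,6)_7 → 2³ + 3³ + 6³ = 8 + 27 + 216 = 251
251 = (5,0,6)_7 → 5³ + 0³ + 6³ = 125 + 0 + 216 = 341
341 = (6,6,5)_7 → 6³ + 6³ + 5³ = 216 + 216 + 125 = 557
557 = (1,4,2,4)_7 → 1³ + 4³ + 2³ + 4³ = 1 + 64 + 8 + 64 = 137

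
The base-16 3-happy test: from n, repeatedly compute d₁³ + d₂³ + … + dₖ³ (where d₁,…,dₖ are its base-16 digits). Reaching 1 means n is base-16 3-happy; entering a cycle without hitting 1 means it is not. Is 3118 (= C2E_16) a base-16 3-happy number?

base-16 3-happy

3118 = (12,2,14)_16 → 4480
4480 = (1,1,8,0)_16 → 514
514 = (2,0,2)_16 → 16
16 = (1,0)_16 → 1  — reached 1.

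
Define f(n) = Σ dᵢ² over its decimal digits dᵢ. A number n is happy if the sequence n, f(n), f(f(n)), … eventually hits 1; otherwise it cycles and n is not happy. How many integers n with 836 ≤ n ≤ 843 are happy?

1

836: 836 → 109 → 82 → 68 → 100 → 1  (reaches 1)
837: 837 → 122 → 9 → 81 → 65 → 61 → 37 → 58 → 89 → 145 → 42 → 20 → 4 → 16 → 37  (repeats 37)
838: 838 → 137 → 59 → 106 → 37 → 58 → 89 → 145 → 42 → 20 → 4 → 16 → 37  (repeats 37)
839: 839 → 154 → 42 → 20 → 4 → 16 → 37 → 58 → 89 → 145 → 42  (repeats 42)
840: 840 → 80 → 64 → 52 → 29 → 85 → 89 → 145 → 42 → 20 → 4 → 16 → 37 → 58 → 89  (repeats 89)
841: 841 → 81 → 65 → 61 → 37 → 58 → 89 → 145 → 42 → 20 → 4 → 16 → 37  (repeats 37)
842: 842 → 84 → 80 → 64 → 52 → 29 → 85 → 89 → 145 → 42 → 20 → 4 → 16 → 37 → 58 → 89  (repeats 89)
843: 843 → 89 → 145 → 42 → 20 → 4 → 16 → 37 → 58 → 89  (repeats 89)
happy: 836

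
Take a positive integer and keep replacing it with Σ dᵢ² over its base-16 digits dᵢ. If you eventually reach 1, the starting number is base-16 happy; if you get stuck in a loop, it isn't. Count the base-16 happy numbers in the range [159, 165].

159: 159 → 306 → 14 → 196 → 160 → 100 → 52 → 25 → 82 → 29 → 170 → 200 → 208 → 169 → 181 → 146 → 85 → 50 → 13 → 169  (repeats 169)
160: 160 → 100 → 52 → 25 → 82 → 29 → 170 → 200 → 208 → 169 → 181 → 146 → 85 → 50 → 13 → 169  (repeats 169)
161: 161 → 101 → 61 → 178 → 125 → 218 → 269 → 170 → 200 → 208 → 169 → 181 → 146 → 85 → 50 → 13 → 169  (repeats 169)
162: 162 → 104 → 100 → 52 → 25 → 82 → 29 → 170 → 200 → 208 → 169 → 181 → 146 → 85 → 50 → 13 → 169  (repeats 169)
163: 163 → 109 → 205 → 313 → 91 → 146 → 85 → 50 → 13 → 169 → 181 → 146  (repeats 146)
164: 164 → 116 → 65 → 17 → 2 → 4 → 16 → 1  (reaches 1)
165: 165 → 125 → 218 → 269 → 170 → 200 → 208 → 169 → 181 → 146 → 85 → 50 → 13 → 169  (repeats 169)
base-16 happy: 164

1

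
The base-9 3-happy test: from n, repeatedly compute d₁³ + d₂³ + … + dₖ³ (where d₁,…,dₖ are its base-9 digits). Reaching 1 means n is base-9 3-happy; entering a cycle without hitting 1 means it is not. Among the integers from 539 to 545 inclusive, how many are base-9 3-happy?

539: 539 → 853 → 409 → 189 → 35 → 539  — not base-9 3-happy
540: 540 → 432 → 152 → 856 → 128 → 134 → 638 → 1198 → 470 → 476 → 980 → 540  — not base-9 3-happy
541: 541 → 433 → 153 → 513 → 243 → 27 → 27  — not base-9 3-happy
542: 542 → 440 → 664 → 856 → 128 → 134 → 638 → 1198 → 470 → 476 → 980 → 540 → 432 → 152 → 856  — not base-9 3-happy
543: 543 → 459 → 341 → 577 → 345 → 99 → 9 → 1  — base-9 3-happy
544: 544 → 496 → 218 → 232 → 694 → 638 → 1198 → 470 → 476 → 980 → 540 → 432 → 152 → 856 → 128 → 134 → 638  — not base-9 3-happy
545: 545 → 557 → 1071 → 73 → 513 → 243 → 27 → 27  — not base-9 3-happy
base-9 3-happy: 543

1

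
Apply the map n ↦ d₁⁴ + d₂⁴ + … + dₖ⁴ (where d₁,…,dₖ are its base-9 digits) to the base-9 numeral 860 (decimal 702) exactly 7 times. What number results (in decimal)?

1378

702 = (8,6,0)_9 → 8⁴ + 6⁴ + 0⁴ = 4096 + 1296 + 0 = 5392
5392 = (7,3,5,1)_9 → 7⁴ + 3⁴ + 5⁴ + 1⁴ = 2401 + 81 + 625 + 1 = 3108
3108 = (4,2,3,3)_9 → 4⁴ + 2⁴ + 3⁴ + 3⁴ = 256 + 16 + 81 + 81 = 434
434 = (5,3,2)_9 → 5⁴ + 3⁴ + 2⁴ = 625 + 81 + 16 = 722
722 = (8,8,2)_9 → 8⁴ + 8⁴ + 2⁴ = 4096 + 4096 + 16 = 8208
8208 = (1,2,2,3,0)_9 → 1⁴ + 2⁴ + 2⁴ + 3⁴ + 0⁴ = 1 + 16 + 16 + 81 + 0 = 114
114 = (1,3,6)_9 → 1⁴ + 3⁴ + 6⁴ = 1 + 81 + 1296 = 1378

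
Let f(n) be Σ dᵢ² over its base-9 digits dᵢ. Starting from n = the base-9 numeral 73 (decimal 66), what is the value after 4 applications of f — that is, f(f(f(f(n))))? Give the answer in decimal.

66 = (7,3)_9 → 58
58 = (6,4)_9 → 52
52 = (5,7)_9 → 74
74 = (8,2)_9 → 68

68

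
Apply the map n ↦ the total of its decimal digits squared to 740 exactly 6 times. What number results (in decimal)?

145

740 → 7² + 4² + 0² = 65
65 → 6² + 5² = 61
61 → 6² + 1² = 37
37 → 3² + 7² = 58
58 → 5² + 8² = 89
89 → 8² + 9² = 145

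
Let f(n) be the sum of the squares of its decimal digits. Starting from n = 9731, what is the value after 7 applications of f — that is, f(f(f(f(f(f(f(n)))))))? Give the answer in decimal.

9731 → 9² + 7² + 3² + 1² = 81 + 49 + 9 + 1 = 140
140 → 1² + 4² + 0² = 1 + 16 + 0 = 17
17 → 1² + 7² = 1 + 49 = 50
50 → 5² + 0² = 25 + 0 = 25
25 → 2² + 5² = 4 + 25 = 29
29 → 2² + 9² = 4 + 81 = 85
85 → 8² + 5² = 64 + 25 = 89

89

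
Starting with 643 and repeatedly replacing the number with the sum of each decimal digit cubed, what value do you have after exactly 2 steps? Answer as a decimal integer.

643 → 6³ + 4³ + 3³ = 216 + 64 + 27 = 307
307 → 3³ + 0³ + 7³ = 27 + 0 + 343 = 370

370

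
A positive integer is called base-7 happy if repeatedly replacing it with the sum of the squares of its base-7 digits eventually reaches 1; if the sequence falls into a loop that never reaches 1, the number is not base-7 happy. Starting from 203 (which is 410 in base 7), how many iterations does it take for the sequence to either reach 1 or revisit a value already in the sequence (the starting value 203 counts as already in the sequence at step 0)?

5

203 = (4,1,0)_7 → 4² + 1² + 0² = 16 + 1 + 0 = 17
17 = (2,3)_7 → 2² + 3² = 4 + 9 = 13
13 = (1,6)_7 → 1² + 6² = 1 + 36 = 37
37 = (5,2)_7 → 5² + 2² = 25 + 4 = 29
29 = (4,1)_7 → 4² + 1² = 16 + 1 = 17  — 17 repeats.
That took 5 steps.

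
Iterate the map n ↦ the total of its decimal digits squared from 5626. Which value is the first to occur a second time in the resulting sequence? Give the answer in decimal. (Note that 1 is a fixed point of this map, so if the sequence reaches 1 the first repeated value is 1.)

4

5626 → 5² + 6² + 2² + 6² = 25 + 36 + 4 + 36 = 101
101 → 1² + 0² + 1² = 1 + 0 + 1 = 2
2 → 2² = 4
4 → 4² = 16
16 → 1² + 6² = 1 + 36 = 37
37 → 3² + 7² = 9 + 49 = 58
58 → 5² + 8² = 25 + 64 = 89
89 → 8² + 9² = 64 + 81 = 145
145 → 1² + 4² + 5² = 1 + 16 + 25 = 42
42 → 4² + 2² = 16 + 4 = 20
20 → 2² + 0² = 4 + 0 = 4  — 4 already appeared earlier.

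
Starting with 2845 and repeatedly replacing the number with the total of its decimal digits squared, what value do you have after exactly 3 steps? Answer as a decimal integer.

2845 → 109
109 → 82
82 → 68

68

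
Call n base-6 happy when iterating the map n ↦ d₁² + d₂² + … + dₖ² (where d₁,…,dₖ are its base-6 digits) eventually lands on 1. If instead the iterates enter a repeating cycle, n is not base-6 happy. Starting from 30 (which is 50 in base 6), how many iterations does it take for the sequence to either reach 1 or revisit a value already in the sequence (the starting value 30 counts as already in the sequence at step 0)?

30 = (5,0)_6 → 5² + 0² = 25 + 0 = 25
25 = (4,1)_6 → 4² + 1² = 16 + 1 = 17
17 = (2,5)_6 → 2² + 5² = 4 + 25 = 29
29 = (4,5)_6 → 4² + 5² = 16 + 25 = 41
41 = (1,0,5)_6 → 1² + 0² + 5² = 1 + 0 + 25 = 26
26 = (4,2)_6 → 4² + 2² = 16 + 4 = 20
20 = (3,2)_6 → 3² + 2² = 9 + 4 = 13
13 = (2,1)_6 → 2² + 1² = 4 + 1 = 5
5 = (5)_6 → 5² = 25  — 25 repeats.
That took 9 steps.

9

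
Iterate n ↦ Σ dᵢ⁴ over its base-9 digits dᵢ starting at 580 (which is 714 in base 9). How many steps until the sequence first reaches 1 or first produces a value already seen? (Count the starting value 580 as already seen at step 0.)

580 = (7,1,4)_9 → 7⁴ + 1⁴ + 4⁴ = 2401 + 1 + 256 = 2658
2658 = (3,5,7,3)_9 → 3⁴ + 5⁴ + 7⁴ + 3⁴ = 81 + 625 + 2401 + 81 = 3188
3188 = (4,3,3,2)_9 → 4⁴ + 3⁴ + 3⁴ + 2⁴ = 256 + 81 + 81 + 16 = 434
434 = (5,3,2)_9 → 5⁴ + 3⁴ + 2⁴ = 625 + 81 + 16 = 722
722 = (8,8,2)_9 → 8⁴ + 8⁴ + 2⁴ = 4096 + 4096 + 16 = 8208
8208 = (1,2,2,3,0)_9 → 1⁴ + 2⁴ + 2⁴ + 3⁴ + 0⁴ = 1 + 16 + 16 + 81 + 0 = 114
114 = (1,3,6)_9 → 1⁴ + 3⁴ + 6⁴ = 1 + 81 + 1296 = 1378
1378 = (1,8,0,1)_9 → 1⁴ + 8⁴ + 0⁴ + 1⁴ = 1 + 4096 + 0 + 1 = 4098
4098 = (5,5,5,3)_9 → 5⁴ + 5⁴ + 5⁴ + 3⁴ = 625 + 625 + 625 + 81 = 1956
1956 = (2,6,1,3)_9 → 2⁴ + 6⁴ + 1⁴ + 3⁴ = 16 + 1296 + 1 + 81 = 1394
1394 = (1,8,1,8)_9 → 1⁴ + 8⁴ + 1⁴ + 8⁴ = 1 + 4096 + 1 + 4096 = 8194
8194 = (1,2,2,1,4)_9 → 1⁴ + 2⁴ + 2⁴ + 1⁴ + 4⁴ = 1 + 16 + 16 + 1 + 256 = 290
290 = (3,5,2)_9 → 3⁴ + 5⁴ + 2⁴ = 81 + 625 + 16 = 722  — 722 repeats.
That took 13 steps.

13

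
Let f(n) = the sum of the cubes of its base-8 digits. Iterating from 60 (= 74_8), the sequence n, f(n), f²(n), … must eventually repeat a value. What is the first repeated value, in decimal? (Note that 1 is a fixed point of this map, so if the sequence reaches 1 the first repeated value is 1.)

60 = (7,4)_8 → 407
407 = (6,2,7)_8 → 567
567 = (1,0,6,7)_8 → 560
560 = (1,0,6,0)_8 → 217
217 = (3,3,1)_8 → 55
55 = (6,7)_8 → 559
559 = (1,0,5,7)_8 → 469
469 = (7,2,5)_8 → 476
476 = (7,3,4)_8 → 434
434 = (6,6,2)_8 → 440
440 = (6,7,0)_8 → 559  — 559 already appeared earlier.

559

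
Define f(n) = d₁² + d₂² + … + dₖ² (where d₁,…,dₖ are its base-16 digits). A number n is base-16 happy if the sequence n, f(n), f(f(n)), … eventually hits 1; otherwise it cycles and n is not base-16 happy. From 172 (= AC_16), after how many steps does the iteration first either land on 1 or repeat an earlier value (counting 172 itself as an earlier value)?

12

172 = (10,12)_16 → 10² + 12² = 244
244 = (15,4)_16 → 15² + 4² = 241
241 = (15,1)_16 → 15² + 1² = 226
226 = (14,2)_16 → 14² + 2² = 200
200 = (12,8)_16 → 12² + 8² = 208
208 = (13,0)_16 → 13² + 0² = 169
169 = (10,9)_16 → 10² + 9² = 181
181 = (11,5)_16 → 11² + 5² = 146
146 = (9,2)_16 → 9² + 2² = 85
85 = (5,5)_16 → 5² + 5² = 50
50 = (3,2)_16 → 3² + 2² = 13
13 = (13)_16 → 13² = 169  — 169 repeats.
That took 12 steps.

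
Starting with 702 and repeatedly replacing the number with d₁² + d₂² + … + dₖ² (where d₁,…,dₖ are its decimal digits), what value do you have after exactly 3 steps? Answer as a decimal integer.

25

702 → 53
53 → 34
34 → 25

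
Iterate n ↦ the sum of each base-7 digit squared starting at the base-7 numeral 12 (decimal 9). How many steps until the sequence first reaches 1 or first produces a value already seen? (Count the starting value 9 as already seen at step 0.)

9 = (1,2)_7 → 1² + 2² = 1 + 4 = 5
5 = (5)_7 → 5² = 25
25 = (3,4)_7 → 3² + 4² = 9 + 16 = 25  — 25 repeats.
That took 3 steps.

3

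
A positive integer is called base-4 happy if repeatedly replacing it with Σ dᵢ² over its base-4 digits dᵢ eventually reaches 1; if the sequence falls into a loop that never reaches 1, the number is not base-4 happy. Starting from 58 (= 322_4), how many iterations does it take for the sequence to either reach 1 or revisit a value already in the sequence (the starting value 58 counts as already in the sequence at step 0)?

58 = (3,2,2)_4 → 3² + 2² + 2² = 9 + 4 + 4 = 17
17 = (1,0,1)_4 → 1² + 0² + 1² = 1 + 0 + 1 = 2
2 = (2)_4 → 2² = 4
4 = (1,0)_4 → 1² + 0² = 1 + 0 = 1  — reached 1.
That took 4 steps.

4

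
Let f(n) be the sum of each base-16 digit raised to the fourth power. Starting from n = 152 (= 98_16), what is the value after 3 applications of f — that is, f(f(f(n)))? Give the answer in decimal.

21008

152 = (9,8)_16 → 9⁴ + 8⁴ = 6561 + 4096 = 10657
10657 = (2,9,10,1)_16 → 2⁴ + 9⁴ + 10⁴ + 1⁴ = 16 + 6561 + 10000 + 1 = 16578
16578 = (4,0,12,2)_16 → 4⁴ + 0⁴ + 12⁴ + 2⁴ = 256 + 0 + 20736 + 16 = 21008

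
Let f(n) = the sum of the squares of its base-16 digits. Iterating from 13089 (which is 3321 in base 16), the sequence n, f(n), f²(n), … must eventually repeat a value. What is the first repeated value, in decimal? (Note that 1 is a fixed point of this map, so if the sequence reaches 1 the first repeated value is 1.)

50

13089 = (3,3,2,1)_16 → 23
23 = (1,7)_16 → 50
50 = (3,2)_16 → 13
13 = (13)_16 → 169
169 = (10,9)_16 → 181
181 = (11,5)_16 → 146
146 = (9,2)_16 → 85
85 = (5,5)_16 → 50  — 50 already appeared earlier.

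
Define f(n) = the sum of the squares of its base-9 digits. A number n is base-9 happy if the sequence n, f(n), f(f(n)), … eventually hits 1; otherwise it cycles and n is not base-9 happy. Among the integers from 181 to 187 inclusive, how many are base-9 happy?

181: 181 → 9 → 1  (reaches 1)
182: 182 → 12 → 10 → 2 → 4 → 16 → 50 → 50  (repeats 50)
183: 183 → 17 → 65 → 53 → 89 → 65  (repeats 65)
184: 184 → 24 → 40 → 32 → 34 → 58 → 52 → 74 → 68 → 74  (repeats 74)
185: 185 → 33 → 45 → 25 → 53 → 89 → 65 → 53  (repeats 53)
186: 186 → 44 → 80 → 128 → 30 → 18 → 4 → 16 → 50 → 50  (repeats 50)
187: 187 → 57 → 45 → 25 → 53 → 89 → 65 → 53  (repeats 53)
base-9 happy: 181

1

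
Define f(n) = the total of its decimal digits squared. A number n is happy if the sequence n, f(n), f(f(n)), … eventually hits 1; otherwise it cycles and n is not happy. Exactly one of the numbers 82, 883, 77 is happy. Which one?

82

82: 82 → 68 → 100 → 1  — reaches 1 (happy)
883: 883 → 137 → 59 → 106 → 37 → 58 → 89 → 145 → 42 → 20 → 4 → 16 → 37  — repeats 37 (not happy)
77: 77 → 98 → 145 → 42 → 20 → 4 → 16 → 37 → 58 → 89 → 145  — repeats 145 (not happy)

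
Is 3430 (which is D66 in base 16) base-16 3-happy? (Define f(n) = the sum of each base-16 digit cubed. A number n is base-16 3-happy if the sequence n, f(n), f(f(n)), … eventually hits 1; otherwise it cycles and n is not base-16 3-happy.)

not base-16 3-happy

3430 = (13,6,6)_16 → 13³ + 6³ + 6³ = 2197 + 216 + 216 = 2629
2629 = (10,4,5)_16 → 10³ + 4³ + 5³ = 1000 + 64 + 125 = 1189
1189 = (4,10,5)_16 → 4³ + 10³ + 5³ = 64 + 1000 + 125 = 1189  — 1189 already seen; the sequence cycles without reaching 1.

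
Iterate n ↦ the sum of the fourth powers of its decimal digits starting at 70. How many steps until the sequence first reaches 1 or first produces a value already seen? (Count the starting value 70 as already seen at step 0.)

70 → 7⁴ + 0⁴ = 2401
2401 → 2⁴ + 4⁴ + 0⁴ + 1⁴ = 273
273 → 2⁴ + 7⁴ + 3⁴ = 2498
2498 → 2⁴ + 4⁴ + 9⁴ + 8⁴ = 10929
10929 → 1⁴ + 0⁴ + 9⁴ + 2⁴ + 9⁴ = 13139
13139 → 1⁴ + 3⁴ + 1⁴ + 3⁴ + 9⁴ = 6725
6725 → 6⁴ + 7⁴ + 2⁴ + 5⁴ = 4338
4338 → 4⁴ + 3⁴ + 3⁴ + 8⁴ = 4514
4514 → 4⁴ + 5⁴ + 1⁴ + 4⁴ = 1138
1138 → 1⁴ + 1⁴ + 3⁴ + 8⁴ = 4179
4179 → 4⁴ + 1⁴ + 7⁴ + 9⁴ = 9219
9219 → 9⁴ + 2⁴ + 1⁴ + 9⁴ = 13139  — 13139 repeats.
That took 12 steps.

12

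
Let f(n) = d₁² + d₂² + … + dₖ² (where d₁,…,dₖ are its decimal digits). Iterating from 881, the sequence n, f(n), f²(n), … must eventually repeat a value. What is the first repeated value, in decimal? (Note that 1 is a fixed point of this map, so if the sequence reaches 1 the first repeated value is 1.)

1

881 → 8² + 8² + 1² = 64 + 64 + 1 = 129
129 → 1² + 2² + 9² = 1 + 4 + 81 = 86
86 → 8² + 6² = 64 + 36 = 100
100 → 1² + 0² + 0² = 1 + 0 + 0 = 1  — reached the fixed point 1.
1 → 1, so 1 is the first repeated value.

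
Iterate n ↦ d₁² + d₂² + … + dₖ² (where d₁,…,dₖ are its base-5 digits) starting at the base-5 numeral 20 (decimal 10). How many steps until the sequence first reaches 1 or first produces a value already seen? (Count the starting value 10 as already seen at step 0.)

3

10 = (2,0)_5 → 2² + 0² = 4 + 0 = 4
4 = (4)_5 → 4² = 16
16 = (3,1)_5 → 3² + 1² = 9 + 1 = 10  — 10 repeats.
That took 3 steps.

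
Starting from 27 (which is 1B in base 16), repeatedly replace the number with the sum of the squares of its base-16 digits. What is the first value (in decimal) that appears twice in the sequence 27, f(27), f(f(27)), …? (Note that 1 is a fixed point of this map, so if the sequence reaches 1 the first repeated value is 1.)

27 = (1,11)_16 → 1² + 11² = 1 + 121 = 122
122 = (7,10)_16 → 7² + 10² = 49 + 100 = 149
149 = (9,5)_16 → 9² + 5² = 81 + 25 = 106
106 = (6,10)_16 → 6² + 10² = 36 + 100 = 136
136 = (8,8)_16 → 8² + 8² = 64 + 64 = 128
128 = (8,0)_16 → 8² + 0² = 64 + 0 = 64
64 = (4,0)_16 → 4² + 0² = 16 + 0 = 16
16 = (1,0)_16 → 1² + 0² = 1 + 0 = 1  — reached the fixed point 1.
1 → 1, so 1 is the first repeated value.

1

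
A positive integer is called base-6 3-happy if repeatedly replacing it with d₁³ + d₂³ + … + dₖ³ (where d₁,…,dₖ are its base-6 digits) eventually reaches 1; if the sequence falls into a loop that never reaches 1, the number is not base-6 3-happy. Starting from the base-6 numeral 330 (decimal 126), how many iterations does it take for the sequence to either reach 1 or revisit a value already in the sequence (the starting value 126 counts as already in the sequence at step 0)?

126 = (3,3,0)_6 → 3³ + 3³ + 0³ = 54
54 = (1,3,0)_6 → 1³ + 3³ + 0³ = 28
28 = (4,4)_6 → 4³ + 4³ = 128
128 = (3,3,2)_6 → 3³ + 3³ + 2³ = 62
62 = (1,4,2)_6 → 1³ + 4³ + 2³ = 73
73 = (2,0,1)_6 → 2³ + 0³ + 1³ = 9
9 = (1,3)_6 → 1³ + 3³ = 28  — 28 repeats.
That took 7 steps.

7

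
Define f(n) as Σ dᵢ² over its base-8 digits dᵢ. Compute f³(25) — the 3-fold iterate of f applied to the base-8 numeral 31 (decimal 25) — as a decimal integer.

25 = (3,1)_8 → 3² + 1² = 10
10 = (1,2)_8 → 1² + 2² = 5
5 = (5)_8 → 5² = 25

25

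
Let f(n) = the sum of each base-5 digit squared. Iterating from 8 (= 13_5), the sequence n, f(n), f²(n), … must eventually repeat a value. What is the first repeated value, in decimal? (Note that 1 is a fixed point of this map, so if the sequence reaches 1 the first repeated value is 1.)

8 = (1,3)_5 → 1² + 3² = 10
10 = (2,0)_5 → 2² + 0² = 4
4 = (4)_5 → 4² = 16
16 = (3,1)_5 → 3² + 1² = 10  — 10 already appeared earlier.

10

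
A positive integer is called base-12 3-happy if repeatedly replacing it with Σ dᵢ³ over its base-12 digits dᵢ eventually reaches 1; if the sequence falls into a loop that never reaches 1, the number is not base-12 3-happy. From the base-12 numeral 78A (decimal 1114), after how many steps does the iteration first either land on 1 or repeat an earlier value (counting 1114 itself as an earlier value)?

15

1114 = (7,8,10)_12 → 7³ + 8³ + 10³ = 1855
1855 = (1,0,10,7)_12 → 1³ + 0³ + 10³ + 7³ = 1344
1344 = (9,4,0)_12 → 9³ + 4³ + 0³ = 793
793 = (5,6,1)_12 → 5³ + 6³ + 1³ = 342
342 = (2,4,6)_12 → 2³ + 4³ + 6³ = 288
288 = (2,0,0)_12 → 2³ + 0³ + 0³ = 8
8 = (8)_12 → 8³ = 512
512 = (3,6,8)_12 → 3³ + 6³ + 8³ = 755
755 = (5,2,11)_12 → 5³ + 2³ + 11³ = 1464
1464 = (10,2,0)_12 → 10³ + 2³ + 0³ = 1008
1008 = (7,0,0)_12 → 7³ + 0³ + 0³ = 343
343 = (2,4,7)_12 → 2³ + 4³ + 7³ = 415
415 = (2,10,7)_12 → 2³ + 10³ + 7³ = 1351
1351 = (9,4,7)_12 → 9³ + 4³ + 7³ = 1136
1136 = (7,10,8)_12 → 7³ + 10³ + 8³ = 1855  — 1855 repeats.
That took 15 steps.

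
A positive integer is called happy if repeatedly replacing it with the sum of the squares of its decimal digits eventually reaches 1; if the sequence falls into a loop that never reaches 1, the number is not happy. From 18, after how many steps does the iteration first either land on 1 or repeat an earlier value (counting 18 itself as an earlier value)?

11

18 → 1² + 8² = 65
65 → 6² + 5² = 61
61 → 6² + 1² = 37
37 → 3² + 7² = 58
58 → 5² + 8² = 89
89 → 8² + 9² = 145
145 → 1² + 4² + 5² = 42
42 → 4² + 2² = 20
20 → 2² + 0² = 4
4 → 4² = 16
16 → 1² + 6² = 37  — 37 repeats.
That took 11 steps.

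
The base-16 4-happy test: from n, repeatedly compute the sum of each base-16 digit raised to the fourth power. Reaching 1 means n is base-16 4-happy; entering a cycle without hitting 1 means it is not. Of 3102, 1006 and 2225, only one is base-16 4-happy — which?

3102: 3102 → 59153 → 40819 → 59668 → 45234 → 29298 → 4834 → 38449 → 7939 → 50707 → 22114 → 3233 → 30737 → 6499 → 7939  — repeats 7939 (not base-16 4-happy)
1006: 1006 → 76913 → 23155 → 13107 → 324 → 513 → 17 → 2 → 16 → 1  — reaches 1 (base-16 4-happy)
2225: 2225 → 18738 → 6914 → 14658 → 6914  — repeats 6914 (not base-16 4-happy)

1006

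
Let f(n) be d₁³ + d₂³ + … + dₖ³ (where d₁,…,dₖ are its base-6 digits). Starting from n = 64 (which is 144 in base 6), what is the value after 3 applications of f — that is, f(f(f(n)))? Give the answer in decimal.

36

64 = (1,4,4)_6 → 1³ + 4³ + 4³ = 129
129 = (3,3,3)_6 → 3³ + 3³ + 3³ = 81
81 = (2,1,3)_6 → 2³ + 1³ + 3³ = 36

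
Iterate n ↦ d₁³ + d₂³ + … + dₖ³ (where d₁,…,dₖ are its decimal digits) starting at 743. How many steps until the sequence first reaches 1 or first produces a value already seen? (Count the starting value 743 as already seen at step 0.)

743 → 7³ + 4³ + 3³ = 434
434 → 4³ + 3³ + 4³ = 155
155 → 1³ + 5³ + 5³ = 251
251 → 2³ + 5³ + 1³ = 134
134 → 1³ + 3³ + 4³ = 92
92 → 9³ + 2³ = 737
737 → 7³ + 3³ + 7³ = 713
713 → 7³ + 1³ + 3³ = 371
371 → 3³ + 7³ + 1³ = 371  — 371 repeats.
That took 9 steps.

9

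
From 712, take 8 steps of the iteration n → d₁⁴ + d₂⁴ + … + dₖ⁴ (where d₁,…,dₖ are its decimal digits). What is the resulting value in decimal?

3169

712 → 7⁴ + 1⁴ + 2⁴ = 2418
2418 → 2⁴ + 4⁴ + 1⁴ + 8⁴ = 4369
4369 → 4⁴ + 3⁴ + 6⁴ + 9⁴ = 8194
8194 → 8⁴ + 1⁴ + 9⁴ + 4⁴ = 10914
10914 → 1⁴ + 0⁴ + 9⁴ + 1⁴ + 4⁴ = 6819
6819 → 6⁴ + 8⁴ + 1⁴ + 9⁴ = 11954
11954 → 1⁴ + 1⁴ + 9⁴ + 5⁴ + 4⁴ = 7444
7444 → 7⁴ + 4⁴ + 4⁴ + 4⁴ = 3169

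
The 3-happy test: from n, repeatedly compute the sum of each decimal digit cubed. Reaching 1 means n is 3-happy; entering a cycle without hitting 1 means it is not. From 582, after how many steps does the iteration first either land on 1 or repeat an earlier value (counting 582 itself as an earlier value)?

582 → 5³ + 8³ + 2³ = 125 + 512 + 8 = 645
645 → 6³ + 4³ + 5³ = 216 + 64 + 125 = 405
405 → 4³ + 0³ + 5³ = 64 + 0 + 125 = 189
189 → 1³ + 8³ + 9³ = 1 + 512 + 729 = 1242
1242 → 1³ + 2³ + 4³ + 2³ = 1 + 8 + 64 + 8 = 81
81 → 8³ + 1³ = 512 + 1 = 513
513 → 5³ + 1³ + 3³ = 125 + 1 + 27 = 153
153 → 1³ + 5³ + 3³ = 1 + 125 + 27 = 153  — 153 repeats.
That took 8 steps.

8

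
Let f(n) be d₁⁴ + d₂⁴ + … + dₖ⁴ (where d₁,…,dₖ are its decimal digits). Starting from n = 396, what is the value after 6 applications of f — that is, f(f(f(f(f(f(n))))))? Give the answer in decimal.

1138

396 → 3⁴ + 9⁴ + 6⁴ = 81 + 6561 + 1296 = 7938
7938 → 7⁴ + 9⁴ + 3⁴ + 8⁴ = 2401 + 6561 + 81 + 4096 = 13139
13139 → 1⁴ + 3⁴ + 1⁴ + 3⁴ + 9⁴ = 1 + 81 + 1 + 81 + 6561 = 6725
6725 → 6⁴ + 7⁴ + 2⁴ + 5⁴ = 1296 + 2401 + 16 + 625 = 4338
4338 → 4⁴ + 3⁴ + 3⁴ + 8⁴ = 256 + 81 + 81 + 4096 = 4514
4514 → 4⁴ + 5⁴ + 1⁴ + 4⁴ = 256 + 625 + 1 + 256 = 1138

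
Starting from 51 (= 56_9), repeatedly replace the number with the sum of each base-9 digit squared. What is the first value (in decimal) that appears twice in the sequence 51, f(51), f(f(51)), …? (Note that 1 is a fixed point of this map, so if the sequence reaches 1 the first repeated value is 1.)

51 = (5,6)_9 → 5² + 6² = 25 + 36 = 61
61 = (6,7)_9 → 6² + 7² = 36 + 49 = 85
85 = (1,0,4)_9 → 1² + 0² + 4² = 1 + 0 + 16 = 17
17 = (1,8)_9 → 1² + 8² = 1 + 64 = 65
65 = (7,2)_9 → 7² + 2² = 49 + 4 = 53
53 = (5,8)_9 → 5² + 8² = 25 + 64 = 89
89 = (1,0,8)_9 → 1² + 0² + 8² = 1 + 0 + 64 = 65  — 65 already appeared earlier.

65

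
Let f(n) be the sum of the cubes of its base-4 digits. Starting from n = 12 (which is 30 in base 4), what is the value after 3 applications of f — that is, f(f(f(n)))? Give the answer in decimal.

12 = (3,0)_4 → 3³ + 0³ = 27 + 0 = 27
27 = (1,2,3)_4 → 1³ + 2³ + 3³ = 1 + 8 + 27 = 36
36 = (2,1,0)_4 → 2³ + 1³ + 0³ = 8 + 1 + 0 = 9

9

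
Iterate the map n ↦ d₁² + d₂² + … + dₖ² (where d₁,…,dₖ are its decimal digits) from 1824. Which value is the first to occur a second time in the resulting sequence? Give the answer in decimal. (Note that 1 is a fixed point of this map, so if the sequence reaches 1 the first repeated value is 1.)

89

1824 → 1² + 8² + 2² + 4² = 85
85 → 8² + 5² = 89
89 → 8² + 9² = 145
145 → 1² + 4² + 5² = 42
42 → 4² + 2² = 20
20 → 2² + 0² = 4
4 → 4² = 16
16 → 1² + 6² = 37
37 → 3² + 7² = 58
58 → 5² + 8² = 89  — 89 already appeared earlier.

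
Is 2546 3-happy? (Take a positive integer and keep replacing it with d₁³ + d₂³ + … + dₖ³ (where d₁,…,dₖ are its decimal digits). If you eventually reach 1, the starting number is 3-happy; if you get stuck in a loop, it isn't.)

not 3-happy

2546 → 2³ + 5³ + 4³ + 6³ = 8 + 125 + 64 + 216 = 413
413 → 4³ + 1³ + 3³ = 64 + 1 + 27 = 92
92 → 9³ + 2³ = 729 + 8 = 737
737 → 7³ + 3³ + 7³ = 343 + 27 + 343 = 713
713 → 7³ + 1³ + 3³ = 343 + 1 + 27 = 371
371 → 3³ + 7³ + 1³ = 27 + 343 + 1 = 371  — 371 already seen; the sequence cycles without reaching 1.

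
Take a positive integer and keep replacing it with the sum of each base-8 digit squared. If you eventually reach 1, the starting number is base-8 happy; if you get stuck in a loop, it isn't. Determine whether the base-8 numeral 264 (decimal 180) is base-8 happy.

180 = (2,6,4)_8 → 2² + 6² + 4² = 56
56 = (7,0)_8 → 7² + 0² = 49
49 = (6,1)_8 → 6² + 1² = 37
37 = (4,5)_8 → 4² + 5² = 41
41 = (5,1)_8 → 5² + 1² = 26
26 = (3,2)_8 → 3² + 2² = 13
13 = (1,5)_8 → 1² + 5² = 26  — 26 already seen; the sequence cycles without reaching 1.

not base-8 happy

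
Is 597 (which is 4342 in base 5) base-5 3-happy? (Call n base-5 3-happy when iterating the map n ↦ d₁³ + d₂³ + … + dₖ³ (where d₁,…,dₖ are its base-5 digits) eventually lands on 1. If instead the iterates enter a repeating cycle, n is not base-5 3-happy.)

597 = (4,3,4,2)_5 → 4³ + 3³ + 4³ + 2³ = 64 + 27 + 64 + 8 = 163
163 = (1,1,2,3)_5 → 1³ + 1³ + 2³ + 3³ = 1 + 1 + 8 + 27 = 37
37 = (1,2,2)_5 → 1³ + 2³ + 2³ = 1 + 8 + 8 = 17
17 = (3,2)_5 → 3³ + 2³ = 27 + 8 = 35
35 = (1,2,0)_5 → 1³ + 2³ + 0³ = 1 + 8 + 0 = 9
9 = (1,4)_5 → 1³ + 4³ = 1 + 64 = 65
65 = (2,3,0)_5 → 2³ + 3³ + 0³ = 8 + 27 + 0 = 35  — 35 already seen; the sequence cycles without reaching 1.

not base-5 3-happy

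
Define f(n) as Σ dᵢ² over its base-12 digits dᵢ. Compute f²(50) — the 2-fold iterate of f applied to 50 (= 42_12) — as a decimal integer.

50 = (4,2)_12 → 4² + 2² = 20
20 = (1,8)_12 → 1² + 8² = 65

65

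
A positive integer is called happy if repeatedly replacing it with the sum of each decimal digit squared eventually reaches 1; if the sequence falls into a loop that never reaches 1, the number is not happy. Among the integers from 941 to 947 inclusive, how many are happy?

941: 941 → 98 → 145 → 42 → 20 → 4 → 16 → 37 → 58 → 89 → 145  (repeats 145)
942: 942 → 101 → 2 → 4 → 16 → 37 → 58 → 89 → 145 → 42 → 20 → 4  (repeats 4)
943: 943 → 106 → 37 → 58 → 89 → 145 → 42 → 20 → 4 → 16 → 37  (repeats 37)
944: 944 → 113 → 11 → 2 → 4 → 16 → 37 → 58 → 89 → 145 → 42 → 20 → 4  (repeats 4)
945: 945 → 122 → 9 → 81 → 65 → 61 → 37 → 58 → 89 → 145 → 42 → 20 → 4 → 16 → 37  (repeats 37)
946: 946 → 133 → 19 → 82 → 68 → 100 → 1  (reaches 1)
947: 947 → 146 → 53 → 34 → 25 → 29 → 85 → 89 → 145 → 42 → 20 → 4 → 16 → 37 → 58 → 89  (repeats 89)
happy: 946

1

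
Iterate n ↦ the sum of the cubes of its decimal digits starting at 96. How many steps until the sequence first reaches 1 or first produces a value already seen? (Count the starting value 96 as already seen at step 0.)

7

96 → 9³ + 6³ = 729 + 216 = 945
945 → 9³ + 4³ + 5³ = 729 + 64 + 125 = 918
918 → 9³ + 1³ + 8³ = 729 + 1 + 512 = 1242
1242 → 1³ + 2³ + 4³ + 2³ = 1 + 8 + 64 + 8 = 81
81 → 8³ + 1³ = 512 + 1 = 513
513 → 5³ + 1³ + 3³ = 125 + 1 + 27 = 153
153 → 1³ + 5³ + 3³ = 1 + 125 + 27 = 153  — 153 repeats.
That took 7 steps.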